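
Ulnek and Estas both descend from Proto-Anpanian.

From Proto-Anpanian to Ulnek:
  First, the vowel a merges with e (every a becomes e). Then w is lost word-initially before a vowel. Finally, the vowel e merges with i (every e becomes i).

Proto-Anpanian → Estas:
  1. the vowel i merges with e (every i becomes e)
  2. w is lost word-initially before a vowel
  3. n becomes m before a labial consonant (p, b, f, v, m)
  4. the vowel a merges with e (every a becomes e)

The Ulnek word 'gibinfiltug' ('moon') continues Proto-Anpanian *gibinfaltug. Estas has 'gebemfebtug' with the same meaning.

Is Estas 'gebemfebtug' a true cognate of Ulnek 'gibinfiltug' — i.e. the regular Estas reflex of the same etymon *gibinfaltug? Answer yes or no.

no

Derive the expected Estas reflex of *gibinfaltug:
Estas: *gibinfaltug
  gibinfaltug → gebenfaltug   [vowel merger]
  gebenfaltug (rule 2 does not apply)
  gebenfaltug → gebemfaltug   [nasal place assimilation]
  gebemfaltug → gebemfeltug   [vowel merger]
  giving Estas gebemfeltug.
The regular Estas reflex would be 'gebemfeltug', but the attested form is 'gebemfebtug'. The correspondence is irregular, so they are not cognates (the Estas form has a different source).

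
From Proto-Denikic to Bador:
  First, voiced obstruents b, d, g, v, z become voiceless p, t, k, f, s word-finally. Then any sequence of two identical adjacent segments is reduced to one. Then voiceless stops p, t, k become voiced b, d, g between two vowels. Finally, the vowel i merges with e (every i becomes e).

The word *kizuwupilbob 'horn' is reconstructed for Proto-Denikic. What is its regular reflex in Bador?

Bador: *kizuwupilbob > kizuwupilbop > kizuwubilbop > kezuwubelbop  (by final devoicing, intervocalic voicing, vowel merger)

kezuwubelbop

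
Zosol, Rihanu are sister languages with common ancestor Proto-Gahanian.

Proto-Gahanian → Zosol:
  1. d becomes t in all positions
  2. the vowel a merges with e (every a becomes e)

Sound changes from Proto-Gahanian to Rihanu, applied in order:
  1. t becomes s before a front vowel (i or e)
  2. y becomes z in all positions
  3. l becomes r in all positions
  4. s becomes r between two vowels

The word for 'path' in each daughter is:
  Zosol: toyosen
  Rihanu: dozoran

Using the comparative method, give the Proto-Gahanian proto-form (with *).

*doyosan

Position 3: Zosol has y, Rihanu has z. Zosol preserves y here (none of its changes turn any other segment into y), so the proto-segment is *y.
Position 5: Zosol has s, Rihanu has r. Zosol preserves s here (none of its changes turn any other segment into s), so the proto-segment is *s.
This points to *doyosan. Verify forward in each daughter:
Zosol: *doyosan > toyosan > toyosen  (by unconditioned shift, vowel merger)
Rihanu: *doyosan > dozosan > dozoran  (by unconditioned shift, rhotacism)
*doyosan is the unique common source.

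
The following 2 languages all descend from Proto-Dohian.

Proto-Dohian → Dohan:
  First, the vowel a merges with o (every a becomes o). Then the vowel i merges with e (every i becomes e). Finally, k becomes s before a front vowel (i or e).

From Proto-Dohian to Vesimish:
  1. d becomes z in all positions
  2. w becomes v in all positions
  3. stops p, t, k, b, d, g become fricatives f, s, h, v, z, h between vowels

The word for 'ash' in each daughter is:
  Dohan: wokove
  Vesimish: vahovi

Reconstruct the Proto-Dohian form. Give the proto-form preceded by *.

Position 1: Dohan has w, Vesimish has v. Dohan preserves w here (none of its changes turn any other segment into w), so the proto-segment is *w.
Position 2: Dohan has o, Vesimish has a. Vesimish preserves a here (none of its changes turn any other segment into a), so the proto-segment is *a.
This points to *wakovi. Verify forward in each daughter:
Dohan: *wakovi
  wakovi → wokovi   [vowel merger]
  wokovi → wokove   [vowel merger]
  wokove (rule 3 does not apply)
  giving Dohan wokove.
Vesimish: *wakovi
  wakovi (rule 1 does not apply)
  wakovi → vakovi   [unconditioned shift]
  vakovi → vahovi   [intervocalic lenition]
  giving Vesimish vahovi.
Only *wakovi yields all of Dohan wokove, Vesimish vahovi.

*wakovi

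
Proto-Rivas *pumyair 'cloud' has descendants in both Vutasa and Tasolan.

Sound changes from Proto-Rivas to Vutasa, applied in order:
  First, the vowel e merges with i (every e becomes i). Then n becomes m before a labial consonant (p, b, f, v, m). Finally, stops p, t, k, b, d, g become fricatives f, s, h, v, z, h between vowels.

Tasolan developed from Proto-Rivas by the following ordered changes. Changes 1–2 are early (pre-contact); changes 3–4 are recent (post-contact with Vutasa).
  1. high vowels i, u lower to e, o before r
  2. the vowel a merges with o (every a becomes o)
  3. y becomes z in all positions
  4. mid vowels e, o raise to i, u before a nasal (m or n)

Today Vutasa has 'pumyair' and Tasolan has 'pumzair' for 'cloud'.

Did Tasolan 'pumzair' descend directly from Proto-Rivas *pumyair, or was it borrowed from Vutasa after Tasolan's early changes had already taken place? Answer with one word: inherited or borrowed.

borrowed

If inherited, *pumyair would pass through all of Tasolan's changes:
Tasolan: *pumyair
  pumyair → pumyaer   [pre-rhotic lowering]
  pumyaer → pumyoer   [vowel merger]
  pumyoer → pumzoer   [unconditioned shift]
  pumzoer (rule 4 does not apply)
  giving Tasolan pumzoer.
If borrowed from Vutasa 'pumyair' after the early changes, it would undergo only the recent ones:
  rule 3 (unconditioned shift): pumyair → pumzair
  rule 4 (pre-nasal raising): no change (pumzair)
  ⇒ as a loan: pumzair
Tasolan 'pumzair' matches the loan outcome 'pumzair', not the inherited 'pumzoer' — it skipped the early Tasolan changes, so it was borrowed from Vutasa.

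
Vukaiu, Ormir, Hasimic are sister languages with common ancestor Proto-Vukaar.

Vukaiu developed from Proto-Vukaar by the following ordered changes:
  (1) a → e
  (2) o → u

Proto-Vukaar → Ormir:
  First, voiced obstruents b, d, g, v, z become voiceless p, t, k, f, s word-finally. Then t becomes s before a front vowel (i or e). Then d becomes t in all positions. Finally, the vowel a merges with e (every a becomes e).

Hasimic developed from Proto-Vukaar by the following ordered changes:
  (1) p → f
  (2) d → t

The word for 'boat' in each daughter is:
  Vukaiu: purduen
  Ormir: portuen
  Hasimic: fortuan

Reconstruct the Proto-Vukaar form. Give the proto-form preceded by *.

*porduan

Position 6: Vukaiu has e, Ormir has e, Hasimic has a. Hasimic preserves a here (none of its changes turn any other segment into a), so the proto-segment is *a.
Position 4: Vukaiu has d, Ormir has t, Hasimic has t. Vukaiu preserves d here (none of its changes turn any other segment into d), so the proto-segment is *d.
Position 1: Vukaiu has p, Ormir has p, Hasimic has f. Vukaiu preserves p here (none of its changes turn any other segment into p), so the proto-segment is *p.
Continuing position by position gives *porduan; check it forward:
Vukaiu: *porduan
  porduan → porduen   [vowel merger]
  porduen → purduen   [vowel merger]
  giving Vukaiu purduen.
Ormir: start from *porduan.
  rule 1: no change — porduan
  rule 2: no change — porduan
  rule 3 (unconditioned shift): porduan → portuan
  rule 4 (vowel merger): portuan → portuen
  ⇒ Ormir portuen
Hasimic: start from *porduan.
  rule 1 (unconditioned shift): porduan → forduan
  rule 2 (unconditioned shift): forduan → fortuan
  ⇒ Hasimic fortuan
Only *porduan yields all of Vukaiu purduen, Ormir portuen, Hasimic fortuan.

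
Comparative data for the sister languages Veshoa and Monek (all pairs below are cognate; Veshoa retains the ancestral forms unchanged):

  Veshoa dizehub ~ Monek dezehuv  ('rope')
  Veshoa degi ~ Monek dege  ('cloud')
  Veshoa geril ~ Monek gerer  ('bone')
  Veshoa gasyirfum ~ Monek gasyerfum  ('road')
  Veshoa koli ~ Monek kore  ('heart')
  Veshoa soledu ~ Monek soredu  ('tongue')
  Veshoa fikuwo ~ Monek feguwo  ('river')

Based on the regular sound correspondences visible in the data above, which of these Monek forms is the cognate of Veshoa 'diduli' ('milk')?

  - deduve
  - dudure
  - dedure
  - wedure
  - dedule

dedure

dizehub ~ dezehuv, geril ~ gerer — Veshoa i corresponds to Monek e after a consonant, before a consonant other than r, m, n, p, b, f, v.
koli ~ kore — Veshoa l corresponds to Monek r between vowels (before a front vowel).
degi ~ dege, koli ~ kore — Veshoa i corresponds to Monek e word-finally.
Applying these to Veshoa 'diduli':
  diduli → deduli   (i→e after a consonant, before a consonant other than r, m, n, p, b, f, v)
  deduli → deduri   (l→r between vowels (before a front vowel))
  deduri → dedure   (i→e word-finally)
So the Monek cognate is 'dedure'.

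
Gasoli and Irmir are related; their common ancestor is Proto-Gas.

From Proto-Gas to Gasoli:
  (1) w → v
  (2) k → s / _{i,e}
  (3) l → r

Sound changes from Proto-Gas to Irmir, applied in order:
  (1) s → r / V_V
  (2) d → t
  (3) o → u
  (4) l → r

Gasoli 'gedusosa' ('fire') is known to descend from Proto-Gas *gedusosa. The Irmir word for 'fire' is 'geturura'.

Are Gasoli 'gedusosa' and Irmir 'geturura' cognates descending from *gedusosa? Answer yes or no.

Derive the expected Irmir reflex of *gedusosa:
Irmir: *gedusosa > gedurora > geturora > geturura  (by rhotacism, unconditioned shift, vowel merger)
Irmir 'geturura' matches the regular reflex exactly, so the pair is cognate.

yes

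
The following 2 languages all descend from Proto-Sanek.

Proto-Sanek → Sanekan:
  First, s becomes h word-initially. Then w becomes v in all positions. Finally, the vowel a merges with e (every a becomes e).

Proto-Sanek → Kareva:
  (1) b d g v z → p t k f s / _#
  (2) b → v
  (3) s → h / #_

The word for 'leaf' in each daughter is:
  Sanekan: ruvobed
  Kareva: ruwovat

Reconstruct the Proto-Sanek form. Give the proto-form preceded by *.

Position 3: Sanekan has v, Kareva has w. Kareva preserves w here (none of its changes turn any other segment into w), so the proto-segment is *w.
Position 5: Sanekan has b, Kareva has v. Sanekan preserves b here (none of its changes turn any other segment into b), so the proto-segment is *b.
Continuing position by position gives *ruwobad; check it forward:
Sanekan: *ruwobad > ruvobad > ruvobed  (by unconditioned shift, vowel merger)
Kareva: start from *ruwobad.
  rule 1 (final devoicing): ruwobad → ruwobat
  rule 2 (unconditioned shift): ruwobat → ruwovat
  rule 3: no change — ruwovat
  ⇒ Kareva ruwovat
Only *ruwobad yields all of Sanekan ruvobed, Kareva ruwovat.

*ruwobad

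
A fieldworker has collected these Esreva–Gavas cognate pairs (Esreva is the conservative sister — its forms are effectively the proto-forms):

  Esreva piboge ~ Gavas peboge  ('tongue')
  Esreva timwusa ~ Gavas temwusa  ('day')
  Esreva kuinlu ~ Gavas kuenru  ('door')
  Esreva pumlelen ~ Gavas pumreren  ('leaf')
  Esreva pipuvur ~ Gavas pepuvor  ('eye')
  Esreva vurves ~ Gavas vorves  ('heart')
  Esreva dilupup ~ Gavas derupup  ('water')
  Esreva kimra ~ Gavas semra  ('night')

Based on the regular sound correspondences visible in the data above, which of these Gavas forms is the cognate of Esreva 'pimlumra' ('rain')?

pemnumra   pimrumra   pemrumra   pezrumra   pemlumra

timwusa ~ temwusa, kimra ~ semra — Esreva i corresponds to Gavas e after a consonant, before a nasal.
kuinlu ~ kuenru — Esreva l corresponds to Gavas r after a consonant, before a back vowel.
Applying these to Esreva 'pimlumra':
  pimlumra → pemlumra   (i→e after a consonant, before a nasal)
  pemlumra → pemrumra   (l→r after a consonant, before a back vowel)
So the Gavas cognate is 'pemrumra'.

pemrumra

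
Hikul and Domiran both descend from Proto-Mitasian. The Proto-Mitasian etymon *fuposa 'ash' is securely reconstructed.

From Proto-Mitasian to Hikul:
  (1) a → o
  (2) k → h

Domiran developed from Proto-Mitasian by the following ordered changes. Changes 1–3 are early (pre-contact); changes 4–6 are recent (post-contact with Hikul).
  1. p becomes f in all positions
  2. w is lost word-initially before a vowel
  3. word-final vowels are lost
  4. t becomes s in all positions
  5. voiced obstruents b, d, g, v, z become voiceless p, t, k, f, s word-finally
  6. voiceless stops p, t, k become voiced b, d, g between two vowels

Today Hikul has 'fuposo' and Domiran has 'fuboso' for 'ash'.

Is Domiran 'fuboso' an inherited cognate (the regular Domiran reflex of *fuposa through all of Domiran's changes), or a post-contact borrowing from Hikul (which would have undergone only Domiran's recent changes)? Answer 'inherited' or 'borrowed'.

If inherited, *fuposa would pass through all of Domiran's changes:
Domiran: *fuposa
  fuposa → fufosa   [unconditioned shift]
  fufosa (rule 2 does not apply)
  fufosa → fufos   [apocope]
  fufos (rule 4 does not apply)
  fufos (rule 5 does not apply)
  fufos (rule 6 does not apply)
  giving Domiran fufos.
If borrowed from Hikul 'fuposo' after the early changes, it would undergo only the recent ones:
  rule 4 (unconditioned shift): no change (fuposo)
  rule 5 (final devoicing): no change (fuposo)
  rule 6 (intervocalic voicing): fuposo → fuboso
  ⇒ as a loan: fuboso
Domiran 'fuboso' matches the loan outcome 'fuboso', not the inherited 'fufos' — it skipped the early Domiran changes, so it was borrowed from Hikul.

borrowed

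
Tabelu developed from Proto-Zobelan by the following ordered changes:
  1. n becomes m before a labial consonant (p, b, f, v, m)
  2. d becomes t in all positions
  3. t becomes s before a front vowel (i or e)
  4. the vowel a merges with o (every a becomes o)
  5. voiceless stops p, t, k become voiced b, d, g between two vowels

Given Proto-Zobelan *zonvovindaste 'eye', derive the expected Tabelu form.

zomvovintosse

Tabelu: *zonvovindaste
  zonvovindaste → zomvovindaste   [nasal place assimilation]
  zomvovindaste → zomvovintaste   [unconditioned shift]
  zomvovintaste → zomvovintasse   [palatalisation]
  zomvovintasse → zomvovintosse   [vowel merger]
  zomvovintosse (rule 5 does not apply)
  giving Tabelu zomvovintosse.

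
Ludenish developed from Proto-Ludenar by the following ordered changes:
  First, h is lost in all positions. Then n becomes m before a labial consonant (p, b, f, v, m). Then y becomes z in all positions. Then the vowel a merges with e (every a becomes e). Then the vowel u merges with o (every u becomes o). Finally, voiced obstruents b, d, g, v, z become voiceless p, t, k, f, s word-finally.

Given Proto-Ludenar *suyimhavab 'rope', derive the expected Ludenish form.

sozimevep

Ludenish: start from *suyimhavab.
  rule 1 (h-loss): suyimhavab → suyimavab
  rule 2: no change — suyimavab
  rule 3 (unconditioned shift): suyimavab → suzimavab
  rule 4 (vowel merger): suzimavab → suzimeveb
  rule 5 (vowel merger): suzimeveb → sozimeveb
  rule 6 (final devoicing): sozimeveb → sozimevep
  ⇒ Ludenish sozimevep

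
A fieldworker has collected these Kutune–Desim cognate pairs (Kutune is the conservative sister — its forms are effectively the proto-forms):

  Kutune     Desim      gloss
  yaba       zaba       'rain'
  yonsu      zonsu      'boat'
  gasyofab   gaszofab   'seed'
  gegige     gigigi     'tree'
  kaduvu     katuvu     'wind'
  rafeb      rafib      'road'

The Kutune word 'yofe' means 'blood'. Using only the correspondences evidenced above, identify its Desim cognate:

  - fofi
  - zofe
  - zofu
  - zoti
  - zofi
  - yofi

yonsu ~ zonsu — Kutune y corresponds to Desim z word-initially before a back vowel.
gegige ~ gigigi — Kutune e corresponds to Desim i word-finally.
Applying these to Kutune 'yofe':
  yofe → zofe   (y→z word-initially before a back vowel)
  zofe → zofi   (e→i word-finally)
So the Desim cognate is 'zofi'.

zofi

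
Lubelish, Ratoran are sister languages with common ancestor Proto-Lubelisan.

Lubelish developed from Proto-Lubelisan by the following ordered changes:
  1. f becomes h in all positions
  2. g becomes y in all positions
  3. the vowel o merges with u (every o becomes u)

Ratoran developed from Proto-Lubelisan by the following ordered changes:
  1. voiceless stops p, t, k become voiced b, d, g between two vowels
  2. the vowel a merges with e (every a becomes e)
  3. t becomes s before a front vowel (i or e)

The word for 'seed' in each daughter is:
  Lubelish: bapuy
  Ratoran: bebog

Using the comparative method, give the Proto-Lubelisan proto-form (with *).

*bapog

Position 2: Lubelish has a, Ratoran has e. Lubelish preserves a here (none of its changes turn any other segment into a), so the proto-segment is *a.
Position 3: Lubelish has p, Ratoran has b. Lubelish preserves p here (none of its changes turn any other segment into p), so the proto-segment is *p.
Position 5: Lubelish has y, Ratoran has g. Taking the neighbouring segments as reconstructed: Lubelish y could go back to *g or *y; Ratoran g can only go back to *g — the one source consistent with every daughter is *g.
Continuing position by position gives *bapog; check it forward:
Lubelish: start from *bapog.
  rule 1: no change — bapog
  rule 2 (unconditioned shift): bapog → bapoy
  rule 3 (vowel merger): bapoy → bapuy
  ⇒ Lubelish bapuy
Ratoran: *bapog > babog > bebog  (by intervocalic voicing, vowel merger)
*bapog is the unique common source.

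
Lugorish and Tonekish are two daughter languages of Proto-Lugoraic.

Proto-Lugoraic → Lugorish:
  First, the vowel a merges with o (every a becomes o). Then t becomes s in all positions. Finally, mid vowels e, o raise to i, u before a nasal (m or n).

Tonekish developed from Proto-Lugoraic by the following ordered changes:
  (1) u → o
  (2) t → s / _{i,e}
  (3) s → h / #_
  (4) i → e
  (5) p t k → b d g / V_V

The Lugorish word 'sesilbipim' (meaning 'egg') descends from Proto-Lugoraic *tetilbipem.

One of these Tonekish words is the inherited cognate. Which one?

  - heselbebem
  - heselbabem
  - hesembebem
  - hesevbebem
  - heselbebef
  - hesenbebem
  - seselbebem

Tonekish: *tetilbipem > sesilbipem > hesilbipem > heselbepem > heselbebem  (by palatalisation, debuccalisation, vowel merger, intervocalic voicing)
The other candidates each miss or misapply at least one Tonekish change.

heselbebem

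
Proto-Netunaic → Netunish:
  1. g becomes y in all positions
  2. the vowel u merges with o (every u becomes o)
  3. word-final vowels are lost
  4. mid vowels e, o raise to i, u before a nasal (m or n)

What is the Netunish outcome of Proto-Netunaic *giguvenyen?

yiyovinyin

Netunish: *giguvenyen > yiyuvenyen > yiyovenyen > yiyovinyin  (by unconditioned shift, vowel merger, pre-nasal raising)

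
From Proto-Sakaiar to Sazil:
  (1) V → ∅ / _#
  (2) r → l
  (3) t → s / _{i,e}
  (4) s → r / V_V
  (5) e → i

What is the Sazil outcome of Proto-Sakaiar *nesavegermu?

Sazil: start from *nesavegermu.
  rule 1 (apocope): nesavegermu → nesavegerm
  rule 2 (unconditioned shift): nesavegerm → nesavegelm
  rule 3: no change — nesavegelm
  rule 4 (rhotacism): nesavegelm → neravegelm
  rule 5 (vowel merger): neravegelm → niravigilm
  ⇒ Sazil niravigilm

niravigilm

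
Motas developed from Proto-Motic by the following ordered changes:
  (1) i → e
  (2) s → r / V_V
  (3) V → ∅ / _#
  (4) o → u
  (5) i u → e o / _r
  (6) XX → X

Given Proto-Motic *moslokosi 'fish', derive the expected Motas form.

Motas: start from *moslokosi.
  rule 1 (vowel merger): moslokosi → moslokose
  rule 2 (rhotacism): moslokose → moslokore
  rule 3 (apocope): moslokore → moslokor
  rule 4 (vowel merger): moslokor → muslukur
  rule 5 (pre-rhotic lowering): muslukur → muslukor
  rule 6: no change — muslukor
  ⇒ Motas muslukor

muslukor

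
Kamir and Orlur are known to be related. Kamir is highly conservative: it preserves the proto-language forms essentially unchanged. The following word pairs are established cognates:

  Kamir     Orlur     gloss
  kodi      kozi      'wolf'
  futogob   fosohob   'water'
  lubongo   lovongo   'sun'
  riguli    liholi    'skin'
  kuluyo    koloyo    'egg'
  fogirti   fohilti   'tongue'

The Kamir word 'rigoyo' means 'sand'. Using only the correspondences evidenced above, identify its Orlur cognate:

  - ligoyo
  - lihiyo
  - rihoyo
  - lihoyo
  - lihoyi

riguli ~ liholi — Kamir r corresponds to Orlur l word-initially before a front vowel.
futogob ~ fosohob — Kamir g corresponds to Orlur h between vowels (before a back vowel).
Applying these to Kamir 'rigoyo':
  rigoyo → ligoyo   (r→l word-initially before a front vowel)
  ligoyo → lihoyo   (g→h between vowels (before a back vowel))
So the Orlur cognate is 'lihoyo'.

lihoyo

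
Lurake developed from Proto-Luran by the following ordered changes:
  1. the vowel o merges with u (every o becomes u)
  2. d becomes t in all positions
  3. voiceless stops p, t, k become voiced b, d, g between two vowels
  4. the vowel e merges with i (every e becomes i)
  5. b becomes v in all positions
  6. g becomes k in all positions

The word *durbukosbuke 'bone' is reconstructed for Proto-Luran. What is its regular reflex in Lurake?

turvukusvuki

Lurake: *durbukosbuke
  durbukosbuke → durbukusbuke   [vowel merger]
  durbukusbuke → turbukusbuke   [unconditioned shift]
  turbukusbuke → turbugusbuge   [intervocalic voicing]
  turbugusbuge → turbugusbugi   [vowel merger]
  turbugusbugi → turvugusvugi   [unconditioned shift]
  turvugusvugi → turvukusvuki   [unconditioned shift]
  giving Lurake turvukusvuki.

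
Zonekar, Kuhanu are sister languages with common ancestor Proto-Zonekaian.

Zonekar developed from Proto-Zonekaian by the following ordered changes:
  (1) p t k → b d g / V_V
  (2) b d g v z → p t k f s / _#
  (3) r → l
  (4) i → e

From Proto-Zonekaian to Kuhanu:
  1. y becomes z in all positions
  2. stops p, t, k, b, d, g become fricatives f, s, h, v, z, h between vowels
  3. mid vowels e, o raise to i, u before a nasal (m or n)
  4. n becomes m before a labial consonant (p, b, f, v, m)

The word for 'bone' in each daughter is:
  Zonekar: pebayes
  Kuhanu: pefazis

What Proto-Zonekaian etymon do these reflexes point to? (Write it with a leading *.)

*pepayis

Position 5: Zonekar has y, Kuhanu has z. Zonekar preserves y here (none of its changes turn any other segment into y), so the proto-segment is *y.
Position 3: Zonekar has b, Kuhanu has f. Taking the neighbouring segments as reconstructed: Zonekar b could go back to *p or *b; Kuhanu f could go back to *p or *f — the one source consistent with every daughter is *p.
Position 6: Zonekar has e, Kuhanu has i. Taking the neighbouring segments as reconstructed: Zonekar e could go back to *e or *i; Kuhanu i can only go back to *i — the one source consistent with every daughter is *i.
The remaining positions agree across the daughters. Check the candidate against every language:
Zonekar: start from *pepayis.
  rule 1 (intervocalic voicing): pepayis → pebayis
  rule 2: no change — pebayis
  rule 3: no change — pebayis
  rule 4 (vowel merger): pebayis → pebayes
  ⇒ Zonekar pebayes
Kuhanu: *pepayis
  pepayis → pepazis   [unconditioned shift]
  pepazis → pefazis   [intervocalic lenition]
  pefazis (rule 3 does not apply)
  pefazis (rule 4 does not apply)
  giving Kuhanu pefazis.
No other proto-form is consistent with every reflex, so the reconstruction is *pepayis.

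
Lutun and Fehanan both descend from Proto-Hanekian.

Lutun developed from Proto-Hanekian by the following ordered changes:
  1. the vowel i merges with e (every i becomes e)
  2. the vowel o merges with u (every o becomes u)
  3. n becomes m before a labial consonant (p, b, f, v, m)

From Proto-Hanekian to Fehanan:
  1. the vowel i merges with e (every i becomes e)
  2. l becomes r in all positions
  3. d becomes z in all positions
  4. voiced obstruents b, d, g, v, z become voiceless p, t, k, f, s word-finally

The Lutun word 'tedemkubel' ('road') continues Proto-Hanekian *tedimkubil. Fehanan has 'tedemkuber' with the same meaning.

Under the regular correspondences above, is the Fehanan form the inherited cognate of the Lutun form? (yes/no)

Derive the expected Fehanan reflex of *tedimkubil:
Fehanan: *tedimkubil
  tedimkubil → tedemkubel   [vowel merger]
  tedemkubel → tedemkuber   [unconditioned shift]
  tedemkuber → tezemkuber   [unconditioned shift]
  tezemkuber (rule 4 does not apply)
  giving Fehanan tezemkuber.
The regular Fehanan reflex would be 'tezemkuber', but the attested form is 'tedemkuber'. The correspondence is irregular, so they are not cognates (the Fehanan form has a different source).

no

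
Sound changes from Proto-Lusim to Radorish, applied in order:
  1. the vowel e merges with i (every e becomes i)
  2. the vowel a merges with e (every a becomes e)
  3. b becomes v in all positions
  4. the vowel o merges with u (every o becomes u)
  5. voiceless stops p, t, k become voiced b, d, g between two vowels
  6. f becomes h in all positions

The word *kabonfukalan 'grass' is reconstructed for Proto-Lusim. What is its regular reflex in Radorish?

Radorish: *kabonfukalan
  kabonfukalan (rule 1 does not apply)
  kabonfukalan → kebonfukelen   [vowel merger]
  kebonfukelen → kevonfukelen   [unconditioned shift]
  kevonfukelen → kevunfukelen   [vowel merger]
  kevunfukelen → kevunfugelen   [intervocalic voicing]
  kevunfugelen → kevunhugelen   [unconditioned shift]
  giving Radorish kevunhugelen.

kevunhugelen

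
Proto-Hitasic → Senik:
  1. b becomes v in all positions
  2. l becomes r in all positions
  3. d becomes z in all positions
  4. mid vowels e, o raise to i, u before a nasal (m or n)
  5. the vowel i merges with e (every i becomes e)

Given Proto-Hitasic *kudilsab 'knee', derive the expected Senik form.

kuzersav

Senik: *kudilsab
  kudilsab → kudilsav   [unconditioned shift]
  kudilsav → kudirsav   [unconditioned shift]
  kudirsav → kuzirsav   [unconditioned shift]
  kuzirsav (rule 4 does not apply)
  kuzirsav → kuzersav   [vowel merger]
  giving Senik kuzersav.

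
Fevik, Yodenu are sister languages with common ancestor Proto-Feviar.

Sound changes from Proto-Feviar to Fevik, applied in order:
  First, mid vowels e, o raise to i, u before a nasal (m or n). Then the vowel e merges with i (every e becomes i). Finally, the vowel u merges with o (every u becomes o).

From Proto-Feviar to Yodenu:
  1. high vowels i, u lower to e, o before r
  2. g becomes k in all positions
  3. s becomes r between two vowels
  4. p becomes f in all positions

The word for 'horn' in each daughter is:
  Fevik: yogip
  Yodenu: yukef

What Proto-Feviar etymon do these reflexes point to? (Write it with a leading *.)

*yugep

Position 5: Fevik has p, Yodenu has f. Fevik preserves p here (none of its changes turn any other segment into p), so the proto-segment is *p.
Position 4: Fevik has i, Yodenu has e. Taking the neighbouring segments as reconstructed: Fevik i could go back to *e or *i; Yodenu e can only go back to *e — the one source consistent with every daughter is *e.
This points to *yugep. Verify forward in each daughter:
Fevik: start from *yugep.
  rule 1: no change — yugep
  rule 2 (vowel merger): yugep → yugip
  rule 3 (vowel merger): yugip → yogip
  ⇒ Fevik yogip
Yodenu: *yugep
  yugep (rule 1 does not apply)
  yugep → yukep   [unconditioned shift]
  yukep (rule 3 does not apply)
  yukep → yukef   [unconditioned shift]
  giving Yodenu yukef.
*yugep is the unique common source.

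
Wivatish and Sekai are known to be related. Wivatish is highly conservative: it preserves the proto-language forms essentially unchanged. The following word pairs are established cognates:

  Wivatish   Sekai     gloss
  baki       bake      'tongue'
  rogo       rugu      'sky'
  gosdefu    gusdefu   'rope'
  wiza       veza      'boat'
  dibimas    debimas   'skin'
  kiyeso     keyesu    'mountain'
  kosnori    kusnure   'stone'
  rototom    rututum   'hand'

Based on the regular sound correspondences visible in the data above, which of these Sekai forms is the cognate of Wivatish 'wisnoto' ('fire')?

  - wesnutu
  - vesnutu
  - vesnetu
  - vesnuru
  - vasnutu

vesnutu

wiza ~ veza — Wivatish w corresponds to Sekai v word-initially before a front vowel.
wiza ~ veza, kiyeso ~ keyesu — Wivatish i corresponds to Sekai e after a consonant, before a consonant other than r, m, n, p, b, f, v.
rogo ~ rugu, gosdefu ~ gusdefu — Wivatish o corresponds to Sekai u after a consonant, before a consonant other than r, m, n, p, b, f, v.
rogo ~ rugu, kiyeso ~ keyesu — Wivatish o corresponds to Sekai u word-finally.
Applying these to Wivatish 'wisnoto':
  wisnoto → visnoto   (w→v word-initially before a front vowel)
  visnoto → vesnoto   (i→e after a consonant, before a consonant other than r, m, n, p, b, f, v)
  vesnoto → vesnuto   (o→u after a consonant, before a consonant other than r, m, n, p, b, f, v)
  vesnuto → vesnutu   (o→u word-finally)
So the Sekai cognate is 'vesnutu'.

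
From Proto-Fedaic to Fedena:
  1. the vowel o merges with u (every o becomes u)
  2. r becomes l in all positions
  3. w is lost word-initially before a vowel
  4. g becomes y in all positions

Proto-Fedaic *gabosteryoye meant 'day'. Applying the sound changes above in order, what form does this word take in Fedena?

Fedena: start from *gabosteryoye.
  rule 1 (vowel merger): gabosteryoye → gabusteryuye
  rule 2 (unconditioned shift): gabusteryuye → gabustelyuye
  rule 3: no change — gabustelyuye
  rule 4 (unconditioned shift): gabustelyuye → yabustelyuye
  ⇒ Fedena yabustelyuye

yabustelyuye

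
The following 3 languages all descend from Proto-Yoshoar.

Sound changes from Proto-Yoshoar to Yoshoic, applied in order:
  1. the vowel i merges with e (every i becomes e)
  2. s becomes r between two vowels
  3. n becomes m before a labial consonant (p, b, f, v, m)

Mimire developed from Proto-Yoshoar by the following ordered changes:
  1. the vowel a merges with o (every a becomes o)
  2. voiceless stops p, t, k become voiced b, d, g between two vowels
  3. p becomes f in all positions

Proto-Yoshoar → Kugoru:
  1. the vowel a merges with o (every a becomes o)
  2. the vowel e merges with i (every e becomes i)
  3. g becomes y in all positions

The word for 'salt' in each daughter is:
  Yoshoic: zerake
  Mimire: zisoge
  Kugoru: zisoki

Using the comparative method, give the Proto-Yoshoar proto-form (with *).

*zisake

Position 3: Yoshoic has r, Mimire has s, Kugoru has s. Mimire preserves s here (none of its changes turn any other segment into s), so the proto-segment is *s.
Position 6: Yoshoic has e, Mimire has e, Kugoru has i. Mimire preserves e here (none of its changes turn any other segment into e), so the proto-segment is *e.
Position 5: Yoshoic has k, Mimire has g, Kugoru has k. Yoshoic preserves k here (none of its changes turn any other segment into k), so the proto-segment is *k.
This points to *zisake. Verify forward in each daughter:
Yoshoic: start from *zisake.
  rule 1 (vowel merger): zisake → zesake
  rule 2 (rhotacism): zesake → zerake
  rule 3: no change — zerake
  ⇒ Yoshoic zerake
Mimire: *zisake
  zisake → zisoke   [vowel merger]
  zisoke → zisoge   [intervocalic voicing]
  zisoge (rule 3 does not apply)
  giving Mimire zisoge.
Kugoru: *zisake > zisoke > zisoki  (by vowel merger, vowel merger)
No other proto-form is consistent with every reflex, so the reconstruction is *zisake.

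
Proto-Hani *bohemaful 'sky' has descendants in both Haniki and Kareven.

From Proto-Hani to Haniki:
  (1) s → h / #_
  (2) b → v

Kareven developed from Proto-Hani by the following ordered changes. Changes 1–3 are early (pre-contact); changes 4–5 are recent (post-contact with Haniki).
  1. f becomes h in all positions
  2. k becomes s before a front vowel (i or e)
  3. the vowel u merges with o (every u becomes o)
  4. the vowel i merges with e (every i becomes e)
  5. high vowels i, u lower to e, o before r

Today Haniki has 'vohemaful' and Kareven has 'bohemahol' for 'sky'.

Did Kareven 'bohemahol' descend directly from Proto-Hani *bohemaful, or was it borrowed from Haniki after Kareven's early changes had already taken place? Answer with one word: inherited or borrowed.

inherited

If inherited, *bohemaful would pass through all of Kareven's changes:
Kareven: *bohemaful
  bohemaful → bohemahul   [unconditioned shift]
  bohemahul (rule 2 does not apply)
  bohemahul → bohemahol   [vowel merger]
  bohemahol (rule 4 does not apply)
  bohemahol (rule 5 does not apply)
  giving Kareven bohemahol.
If borrowed from Haniki 'vohemaful' after the early changes, it would undergo only the recent ones:
  rule 4 (vowel merger): no change (vohemaful)
  rule 5 (pre-rhotic lowering): no change (vohemaful)
  ⇒ as a loan: vohemaful
Kareven 'bohemahol' matches the inherited outcome exactly, so it is an inherited cognate, not a loan.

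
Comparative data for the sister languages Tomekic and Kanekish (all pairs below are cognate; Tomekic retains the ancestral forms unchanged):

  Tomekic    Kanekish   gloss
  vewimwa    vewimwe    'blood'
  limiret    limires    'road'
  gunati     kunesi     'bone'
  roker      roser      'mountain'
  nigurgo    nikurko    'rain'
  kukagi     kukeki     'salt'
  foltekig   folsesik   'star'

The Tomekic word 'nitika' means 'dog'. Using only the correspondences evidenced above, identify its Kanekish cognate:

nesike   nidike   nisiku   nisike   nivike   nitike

gunati ~ kunesi — Tomekic t corresponds to Kanekish s between vowels (before a front vowel).
vewimwa ~ vewimwe — Tomekic a corresponds to Kanekish e word-finally.
Applying these to Tomekic 'nitika':
  nitika → nisika   (t→s between vowels (before a front vowel))
  nisika → nisike   (a→e word-finally)
So the Kanekish cognate is 'nisike'.

nisike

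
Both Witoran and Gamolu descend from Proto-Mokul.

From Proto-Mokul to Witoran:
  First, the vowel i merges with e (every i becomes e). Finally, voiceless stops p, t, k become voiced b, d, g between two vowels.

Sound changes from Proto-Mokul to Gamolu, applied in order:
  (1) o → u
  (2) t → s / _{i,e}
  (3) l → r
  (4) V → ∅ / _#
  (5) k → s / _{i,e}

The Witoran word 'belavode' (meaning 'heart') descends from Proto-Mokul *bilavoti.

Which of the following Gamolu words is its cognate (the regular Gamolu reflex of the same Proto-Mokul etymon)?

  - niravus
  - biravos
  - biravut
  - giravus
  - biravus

biravus

Gamolu: *bilavoti > bilavuti > bilavusi > biravusi > biravus  (by vowel merger, palatalisation, unconditioned shift, apocope)
Only 'biravus' matches the regular Gamolu development of *bilavoti.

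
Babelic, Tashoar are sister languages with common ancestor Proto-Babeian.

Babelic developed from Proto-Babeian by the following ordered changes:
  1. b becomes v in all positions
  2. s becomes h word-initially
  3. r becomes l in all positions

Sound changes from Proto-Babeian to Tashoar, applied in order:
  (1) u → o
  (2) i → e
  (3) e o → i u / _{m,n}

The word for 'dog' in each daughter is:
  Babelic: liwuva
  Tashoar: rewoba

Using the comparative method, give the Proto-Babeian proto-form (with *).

Position 5: Babelic has v, Tashoar has b. Tashoar preserves b here (none of its changes turn any other segment into b), so the proto-segment is *b.
Position 1: Babelic has l, Tashoar has r. Tashoar preserves r here (none of its changes turn any other segment into r), so the proto-segment is *r.
Position 4: Babelic has u, Tashoar has o. Babelic preserves u here (none of its changes turn any other segment into u), so the proto-segment is *u.
Verify the candidate proto-form against each daughter:
Babelic: start from *riwuba.
  rule 1 (unconditioned shift): riwuba → riwuva
  rule 2: no change — riwuva
  rule 3 (unconditioned shift): riwuva → liwuva
  ⇒ Babelic liwuva
Tashoar: *riwuba > riwoba > rewoba  (by vowel merger, vowel merger)
No other proto-form is consistent with every reflex, so the reconstruction is *riwuba.

*riwuba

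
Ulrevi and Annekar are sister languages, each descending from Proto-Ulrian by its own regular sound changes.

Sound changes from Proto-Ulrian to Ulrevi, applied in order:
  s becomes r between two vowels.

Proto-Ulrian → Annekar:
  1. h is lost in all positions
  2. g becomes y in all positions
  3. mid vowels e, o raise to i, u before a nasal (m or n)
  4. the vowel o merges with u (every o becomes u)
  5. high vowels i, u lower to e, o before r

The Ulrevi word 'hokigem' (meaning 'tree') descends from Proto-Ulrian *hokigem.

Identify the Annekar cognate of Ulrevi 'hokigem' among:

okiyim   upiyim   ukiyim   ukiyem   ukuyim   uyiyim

Annekar: *hokigem
  hokigem → okigem   [h-loss]
  okigem → okiyem   [unconditioned shift]
  okiyem → okiyim   [pre-nasal raising]
  okiyim → ukiyim   [vowel merger]
  ukiyim (rule 5 does not apply)
  giving Annekar ukiyim.
Only 'ukiyim' matches the regular Annekar development of *hokigem.

ukiyim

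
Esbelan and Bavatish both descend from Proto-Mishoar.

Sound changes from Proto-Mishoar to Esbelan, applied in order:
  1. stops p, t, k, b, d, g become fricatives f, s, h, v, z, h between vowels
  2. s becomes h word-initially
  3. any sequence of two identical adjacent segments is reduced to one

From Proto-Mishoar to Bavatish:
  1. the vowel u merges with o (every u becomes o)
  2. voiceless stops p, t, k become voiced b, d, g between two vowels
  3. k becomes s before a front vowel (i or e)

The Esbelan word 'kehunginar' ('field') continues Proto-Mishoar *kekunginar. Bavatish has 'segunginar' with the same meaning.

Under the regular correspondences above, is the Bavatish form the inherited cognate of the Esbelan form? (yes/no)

Derive the expected Bavatish reflex of *kekunginar:
Bavatish: *kekunginar
  kekunginar → kekonginar   [vowel merger]
  kekonginar → kegonginar   [intervocalic voicing]
  kegonginar → segonginar   [palatalisation]
  giving Bavatish segonginar.
The regular Bavatish reflex would be 'segonginar', but the attested form is 'segunginar'. The correspondence is irregular, so they are not cognates (the Bavatish form has a different source).

no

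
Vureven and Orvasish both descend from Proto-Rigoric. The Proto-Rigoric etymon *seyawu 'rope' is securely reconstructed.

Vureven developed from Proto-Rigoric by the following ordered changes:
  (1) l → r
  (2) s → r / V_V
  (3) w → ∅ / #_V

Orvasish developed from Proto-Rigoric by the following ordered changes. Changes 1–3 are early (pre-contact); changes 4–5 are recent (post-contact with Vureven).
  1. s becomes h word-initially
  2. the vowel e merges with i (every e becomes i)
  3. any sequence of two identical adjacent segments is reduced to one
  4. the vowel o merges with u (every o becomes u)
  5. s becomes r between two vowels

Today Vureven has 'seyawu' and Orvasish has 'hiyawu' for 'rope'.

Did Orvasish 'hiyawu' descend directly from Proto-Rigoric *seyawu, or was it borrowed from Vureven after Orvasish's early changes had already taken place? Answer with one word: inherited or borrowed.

If inherited, *seyawu would pass through all of Orvasish's changes:
Orvasish: *seyawu > heyawu > hiyawu  (by debuccalisation, vowel merger)
If borrowed from Vureven 'seyawu' after the early changes, it would undergo only the recent ones:
  rule 4 (vowel merger): no change (seyawu)
  rule 5 (rhotacism): no change (seyawu)
  ⇒ as a loan: seyawu
Orvasish 'hiyawu' matches the inherited outcome exactly, so it is an inherited cognate, not a loan.

inherited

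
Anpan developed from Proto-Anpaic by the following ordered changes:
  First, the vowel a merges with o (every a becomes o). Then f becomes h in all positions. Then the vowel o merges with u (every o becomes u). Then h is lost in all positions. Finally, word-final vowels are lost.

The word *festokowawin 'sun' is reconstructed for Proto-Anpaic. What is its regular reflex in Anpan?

Anpan: *festokowawin > festokowowin > hestokowowin > hestukuwuwin > estukuwuwin  (by vowel merger, unconditioned shift, vowel merger, h-loss)

estukuwuwin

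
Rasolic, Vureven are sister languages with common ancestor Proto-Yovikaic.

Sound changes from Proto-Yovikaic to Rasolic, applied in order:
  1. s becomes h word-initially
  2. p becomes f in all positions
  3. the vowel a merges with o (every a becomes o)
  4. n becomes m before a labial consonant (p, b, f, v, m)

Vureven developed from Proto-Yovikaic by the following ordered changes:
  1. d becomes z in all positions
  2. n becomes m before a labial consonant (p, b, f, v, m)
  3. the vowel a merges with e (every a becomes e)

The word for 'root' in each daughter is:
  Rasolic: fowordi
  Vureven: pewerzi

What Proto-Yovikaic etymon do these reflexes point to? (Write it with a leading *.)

Position 2: Rasolic has o, Vureven has e. Taking the neighbouring segments as reconstructed: Rasolic o could go back to *a or *o; Vureven e could go back to *a or *e — the one source consistent with every daughter is *a.
Position 1: Rasolic has f, Vureven has p. Vureven preserves p here (none of its changes turn any other segment into p), so the proto-segment is *p.
Position 4: Rasolic has o, Vureven has e. Taking the neighbouring segments as reconstructed: Rasolic o could go back to *a or *o; Vureven e could go back to *a or *e — the one source consistent with every daughter is *a.
This points to *pawardi. Verify forward in each daughter:
Rasolic: *pawardi > fawardi > fowordi  (by unconditioned shift, vowel merger)
Vureven: *pawardi
  pawardi → pawarzi   [unconditioned shift]
  pawarzi (rule 2 does not apply)
  pawarzi → pewerzi   [vowel merger]
  giving Vureven pewerzi.
Only *pawardi yields all of Rasolic fowordi, Vureven pewerzi.

*pawardi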